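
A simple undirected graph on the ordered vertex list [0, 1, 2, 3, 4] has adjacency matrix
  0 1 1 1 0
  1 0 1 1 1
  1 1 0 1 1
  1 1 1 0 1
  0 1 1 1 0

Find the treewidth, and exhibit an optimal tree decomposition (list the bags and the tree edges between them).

Treewidth 3.
Bags: B1 = {0, 1, 2, 3}  B2 = {1, 2, 3, 4}
Tree: B1–B2

The largest bag has 4 vertices, giving width 3; this decomposition certifies tw(G) ≤ 3. On the other hand G contains the 4-clique {0, 1, 2, 3}. A clique must lie in a single bag of any decomposition, so no decomposition can have width below 3. Combining the bounds, tw(G) = 3.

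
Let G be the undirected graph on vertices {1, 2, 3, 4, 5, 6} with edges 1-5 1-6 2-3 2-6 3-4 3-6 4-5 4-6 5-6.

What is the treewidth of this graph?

A width-2 tree decomposition is:
Bags: B1 = {3, 4, 6}  B2 = {4, 5, 6}  B3 = {2, 3, 6}  B4 = {1, 5, 6}
Tree: B1–B2, B1–B3, B2–B4
Each bag holds 3 vertices, so the decomposition has width 2, which upper-bounds the treewidth. Conversely, {1, 5, 6} is a clique of size 3, and the vertices of any clique must share a bag in every tree decomposition; so some bag has ≥ 3 vertices and tw(G) ≥ 2. Therefore the treewidth is 2.

2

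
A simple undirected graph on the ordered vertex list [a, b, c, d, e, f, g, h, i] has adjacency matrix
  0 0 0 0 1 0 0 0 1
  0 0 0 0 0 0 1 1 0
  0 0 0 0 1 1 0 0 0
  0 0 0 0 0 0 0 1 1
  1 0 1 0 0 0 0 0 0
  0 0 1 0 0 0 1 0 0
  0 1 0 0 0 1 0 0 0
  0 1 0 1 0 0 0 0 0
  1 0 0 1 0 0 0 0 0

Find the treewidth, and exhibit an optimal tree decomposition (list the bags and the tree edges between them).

Every bag has size at most 3, so the width is 3 − 1 = 2 and tw(G) ≤ 2. The edges e–c–f–g–b–h–d–i–a–e form a cycle, so G is not a tree and its treewidth is at least 2. The upper and lower bounds meet at 2, so that is the treewidth.

Treewidth 2.
Bags: B1 = {c, e, f}  B2 = {e, f, g}  B3 = {b, e, g}  B4 = {b, e, h}  B5 = {d, e, h}  B6 = {d, e, i}  B7 = {a, e, i}
Tree: B1–B2, B2–B3, B3–B4, B4–B5, B5–B6, B6–B7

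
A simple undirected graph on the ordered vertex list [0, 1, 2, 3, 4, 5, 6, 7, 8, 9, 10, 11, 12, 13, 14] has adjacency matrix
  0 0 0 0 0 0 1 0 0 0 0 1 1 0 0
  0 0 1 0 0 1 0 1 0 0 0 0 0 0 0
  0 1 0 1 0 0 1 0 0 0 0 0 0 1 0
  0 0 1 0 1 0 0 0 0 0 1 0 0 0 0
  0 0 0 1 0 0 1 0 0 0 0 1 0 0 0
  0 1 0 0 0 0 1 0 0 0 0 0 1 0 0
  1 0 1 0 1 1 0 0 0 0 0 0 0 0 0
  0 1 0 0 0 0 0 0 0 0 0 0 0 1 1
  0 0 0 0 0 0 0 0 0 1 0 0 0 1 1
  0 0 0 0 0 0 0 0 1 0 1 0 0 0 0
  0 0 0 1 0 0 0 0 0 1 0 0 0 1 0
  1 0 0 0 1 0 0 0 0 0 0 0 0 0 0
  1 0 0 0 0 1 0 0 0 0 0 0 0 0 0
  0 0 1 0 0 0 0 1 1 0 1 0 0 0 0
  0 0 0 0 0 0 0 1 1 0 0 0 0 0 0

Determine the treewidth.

3

A width-3 tree decomposition is:
Bags: B1 = {0, 4, 11, 12}  B2 = {0, 4, 6, 12}  B3 = {4, 5, 6, 12}  B4 = {3, 4, 5, 6}  B5 = {2, 3, 5, 6}  B6 = {1, 2, 3, 5}  B7 = {1, 2, 3, 10}  B8 = {1, 2, 10, 13}  B9 = {1, 7, 10, 13}  B10 = {7, 9, 10, 13}  B11 = {7, 8, 9, 13}  B12 = {7, 8, 9, 14}
Tree: B1–B2, B2–B3, B3–B4, B4–B5, B5–B6, B6–B7, B7–B8, B8–B9, B9–B10, B10–B11, B11–B12
Every bag has size at most 4, so the width is 4 − 1 = 3 and tw(G) ≤ 3. For the lower bound: the 4 vertex sets {0,11,12}, {4}, {6}, {1,2,3,5} are disjoint, each induces a connected subgraph, and every pair is joined by at least one edge of G. Contracting each set to a single vertex therefore yields K_{4} as a minor, and since treewidth is minor-monotone, tw(G) ≥ tw(K_{4}) = 3. Hence tw(G) = 3 exactly.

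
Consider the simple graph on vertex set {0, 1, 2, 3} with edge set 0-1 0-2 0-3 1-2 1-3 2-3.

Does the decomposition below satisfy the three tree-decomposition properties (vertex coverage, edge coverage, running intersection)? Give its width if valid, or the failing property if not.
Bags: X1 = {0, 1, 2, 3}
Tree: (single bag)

Yes; width 3.

Vertex coverage: the bags together contain {0, 1, 2, 3}, the full vertex set. Edge coverage: each edge of G has both endpoints in at least one bag. Running intersection: for every vertex, the bags containing it form a connected subtree. All three properties hold, so this is a valid tree decomposition of width max|bag| − 1 = 3, and hence tw(G) ≤ 3.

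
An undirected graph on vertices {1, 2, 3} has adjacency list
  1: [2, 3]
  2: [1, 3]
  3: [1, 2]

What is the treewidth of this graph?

A width-2 tree decomposition is:
Bags: B1 = {1, 2, 3}
Tree: (single bag)
A single bag containing all 3 vertices is trivially a valid decomposition of width 2. On the other hand G contains the 3-clique {1, 2, 3}. A clique must lie in a single bag of any decomposition, so no decomposition can have width below 2. The upper and lower bounds meet at 2, so that is the treewidth.

2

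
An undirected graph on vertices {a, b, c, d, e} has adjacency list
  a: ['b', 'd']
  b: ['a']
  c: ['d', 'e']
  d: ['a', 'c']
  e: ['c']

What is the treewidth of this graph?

1

A width-1 tree decomposition is:
Bags: B1 = {a, b}  B2 = {a, d}  B3 = {c, d}  B4 = {c, e}
Tree: B1–B2, B2–B3, B3–B4
Each bag holds 2 vertices, so the decomposition has width 1, which upper-bounds the treewidth. Any graph with an edge has treewidth ≥ 1, and G has the edge b–a. Hence tw(G) = 1 exactly.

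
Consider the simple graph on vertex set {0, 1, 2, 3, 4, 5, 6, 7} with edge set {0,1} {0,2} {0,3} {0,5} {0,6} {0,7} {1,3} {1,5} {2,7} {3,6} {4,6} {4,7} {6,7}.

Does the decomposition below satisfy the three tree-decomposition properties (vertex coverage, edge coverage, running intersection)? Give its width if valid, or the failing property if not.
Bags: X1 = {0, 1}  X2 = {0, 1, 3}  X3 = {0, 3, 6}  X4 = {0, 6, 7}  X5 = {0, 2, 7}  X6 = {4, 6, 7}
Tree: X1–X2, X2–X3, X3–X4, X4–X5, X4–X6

A tree decomposition must satisfy three properties: every vertex lies in some bag; for every edge, both endpoints lie together in some bag; and for every vertex, the bags containing it form a connected subtree. Here vertex 5 appears in no bag, so the decomposition is invalid.

No — vertex 5 appears in no bag.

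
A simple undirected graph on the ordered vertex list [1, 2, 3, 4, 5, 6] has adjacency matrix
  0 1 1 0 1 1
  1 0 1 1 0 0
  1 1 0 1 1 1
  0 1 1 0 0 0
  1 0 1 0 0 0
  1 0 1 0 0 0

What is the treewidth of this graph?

A width-2 tree decomposition is:
Bags: B1 = {1, 2, 3}  B2 = {2, 3, 4}  B3 = {1, 3, 5}  B4 = {1, 3, 6}
Tree: B1–B2, B1–B3, B1–B4
Each bag holds 3 vertices, so the decomposition has width 2, which upper-bounds the treewidth. Conversely, {1, 2, 3} is a clique of size 3, and the vertices of any clique must share a bag in every tree decomposition; so some bag has ≥ 3 vertices and tw(G) ≥ 2. Hence tw(G) = 2 exactly.

2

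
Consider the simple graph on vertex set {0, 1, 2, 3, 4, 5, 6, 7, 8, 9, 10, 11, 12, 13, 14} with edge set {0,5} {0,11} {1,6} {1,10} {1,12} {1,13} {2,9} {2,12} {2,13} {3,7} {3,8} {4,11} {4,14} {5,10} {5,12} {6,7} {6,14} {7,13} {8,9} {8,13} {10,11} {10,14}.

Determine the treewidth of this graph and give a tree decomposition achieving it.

Each bag holds 4 vertices, so the decomposition has width 3, which upper-bounds the treewidth. For the lower bound: the 4 vertex sets {0,4,11}, {5}, {10}, {1,6,12,14} are disjoint, each induces a connected subgraph, and every pair is joined by at least one edge of G. Contracting each set to a single vertex therefore yields K_{4} as a minor, and since treewidth is minor-monotone, tw(G) ≥ tw(K_{4}) = 3. Hence tw(G) = 3 exactly.

Treewidth 3.
One such decomposition:
Bags: B1 = {0, 4, 5, 11}  B2 = {4, 5, 10, 11}  B3 = {4, 5, 10, 14}  B4 = {5, 10, 12, 14}  B5 = {1, 10, 12, 14}  B6 = {1, 6, 12, 14}  B7 = {1, 2, 6, 12}  B8 = {1, 2, 6, 13}  B9 = {2, 6, 7, 13}  B10 = {2, 7, 9, 13}  B11 = {7, 8, 9, 13}  B12 = {3, 7, 8, 9}
Tree: B1–B2, B2–B3, B3–B4, B4–B5, B5–B6, B6–B7, B7–B8, B8–B9, B9–B10, B10–B11, B11–B12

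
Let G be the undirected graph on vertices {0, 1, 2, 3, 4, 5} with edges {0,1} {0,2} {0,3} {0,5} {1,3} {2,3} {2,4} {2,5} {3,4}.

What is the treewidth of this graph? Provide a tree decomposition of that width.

The largest bag has 3 vertices, giving width 2; this decomposition certifies tw(G) ≤ 2. For the lower bound, the 3 vertices {0, 1, 3} are pairwise adjacent, and any tree decomposition puts a clique entirely inside one bag — forcing width ≥ 2. The upper and lower bounds meet at 2, so that is the treewidth.

Treewidth 2.
Bags: B1 = {2, 3, 4}  B2 = {0, 2, 3}  B3 = {0, 2, 5}  B4 = {0, 1, 3}
Tree: B1–B2, B2–B3, B2–B4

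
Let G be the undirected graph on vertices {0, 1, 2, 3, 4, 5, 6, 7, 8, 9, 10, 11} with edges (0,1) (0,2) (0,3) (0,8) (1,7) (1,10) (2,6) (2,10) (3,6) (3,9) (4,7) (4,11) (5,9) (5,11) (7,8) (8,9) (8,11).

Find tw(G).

3

A width-3 tree decomposition is:
Bags: B1 = {1, 2, 6, 10}  B2 = {0, 1, 2, 6}  B3 = {0, 1, 3, 6}  B4 = {0, 1, 3, 7}  B5 = {0, 3, 7, 8}  B6 = {3, 7, 8, 9}  B7 = {4, 7, 8, 9}  B8 = {4, 8, 9, 11}  B9 = {4, 5, 9, 11}
Tree: B1–B2, B2–B3, B3–B4, B4–B5, B5–B6, B6–B7, B7–B8, B8–B9
Each bag holds 4 vertices, so the decomposition has width 3, which upper-bounds the treewidth. For the lower bound: the 4 vertex sets {2,6,10}, {1}, {0}, {3,7,8,9} are disjoint, each induces a connected subgraph, and every pair is joined by at least one edge of G. Contracting each set to a single vertex therefore yields K_{4} as a minor, and since treewidth is minor-monotone, tw(G) ≥ tw(K_{4}) = 3. Combining the bounds, tw(G) = 3.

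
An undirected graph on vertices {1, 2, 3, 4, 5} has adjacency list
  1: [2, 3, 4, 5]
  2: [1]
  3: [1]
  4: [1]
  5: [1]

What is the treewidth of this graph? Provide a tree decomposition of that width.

Treewidth 1.
Bags: B1 = {1, 2}  B2 = {1, 3}  B3 = {1, 5}  B4 = {1, 4}
Tree: B1–B2, B2–B3, B2–B4

Every bag has size at most 2, so the width is 2 − 1 = 1 and tw(G) ≤ 1. Any graph with an edge has treewidth ≥ 1, and G has the edge 1–2. Hence tw(G) = 1 exactly.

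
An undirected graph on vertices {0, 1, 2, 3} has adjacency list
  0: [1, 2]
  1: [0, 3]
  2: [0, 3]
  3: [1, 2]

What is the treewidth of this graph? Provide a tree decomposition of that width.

Treewidth 2.
Bags: B1 = {0, 1, 2}  B2 = {1, 2, 3}
Tree: B1–B2

Each bag holds 3 vertices, so the decomposition has width 2, which upper-bounds the treewidth. The edges 1–0–2–3–1 form a cycle, so G is not a tree and its treewidth is at least 2. Hence tw(G) = 2 exactly.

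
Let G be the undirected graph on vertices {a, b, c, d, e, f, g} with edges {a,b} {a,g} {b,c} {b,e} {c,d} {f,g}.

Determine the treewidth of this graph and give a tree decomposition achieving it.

Treewidth 1.
One such decomposition:
Bags: B1 = {a, b}  B2 = {b, c}  B3 = {a, g}  B4 = {b, e}  B5 = {f, g}  B6 = {c, d}
Tree: B1–B2, B1–B3, B2–B4, B3–B5, B2–B6

Each bag holds 2 vertices, so the decomposition has width 1, which upper-bounds the treewidth. Since G has at least one edge (e.g. a–b), it is not an edgeless graph, so tw(G) ≥ 1. Therefore the treewidth is 1.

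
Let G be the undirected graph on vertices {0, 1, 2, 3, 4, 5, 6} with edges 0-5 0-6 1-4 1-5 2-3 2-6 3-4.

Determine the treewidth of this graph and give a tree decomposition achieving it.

The largest bag has 3 vertices, giving width 2; this decomposition certifies tw(G) ≤ 2. For the lower bound, G contains the cycle 2–6–0–5–1–4–3–2, so G is not a forest; only forests have treewidth ≤ 1, hence tw(G) ≥ 2. Combining the bounds, tw(G) = 2.

Treewidth 2.
One optimal decomposition is:
Bags: B1 = {0, 2, 6}  B2 = {0, 2, 5}  B3 = {1, 2, 5}  B4 = {1, 2, 4}  B5 = {2, 3, 4}
Tree: B1–B2, B2–B3, B3–B4, B4–B5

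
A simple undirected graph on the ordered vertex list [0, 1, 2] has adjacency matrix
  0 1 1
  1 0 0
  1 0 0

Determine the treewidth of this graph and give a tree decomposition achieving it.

Treewidth 1.
One optimal decomposition is:
Bags: B1 = {0, 2}  B2 = {0, 1}
Tree: B1–B2

The largest bag has 2 vertices, giving width 1; this decomposition certifies tw(G) ≤ 1. G has an edge, so its treewidth is at least 1. The upper and lower bounds meet at 1, so that is the treewidth.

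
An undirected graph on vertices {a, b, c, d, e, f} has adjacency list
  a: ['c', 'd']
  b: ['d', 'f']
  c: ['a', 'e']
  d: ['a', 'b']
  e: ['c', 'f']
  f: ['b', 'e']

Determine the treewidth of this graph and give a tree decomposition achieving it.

Treewidth 2.
One such decomposition:
Bags: B1 = {c, e, f}  B2 = {a, c, f}  B3 = {a, d, f}  B4 = {b, d, f}
Tree: B1–B2, B2–B3, B3–B4

Each bag holds 3 vertices, so the decomposition has width 2, which upper-bounds the treewidth. The edges f–e–c–a–d–b–f form a cycle, so G is not a tree and its treewidth is at least 2. Therefore the treewidth is 2.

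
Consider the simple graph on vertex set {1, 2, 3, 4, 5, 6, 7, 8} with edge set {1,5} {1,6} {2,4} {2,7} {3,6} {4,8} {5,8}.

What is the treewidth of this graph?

A width-1 tree decomposition is:
Bags: B1 = {3, 6}  B2 = {1, 6}  B3 = {1, 5}  B4 = {5, 8}  B5 = {4, 8}  B6 = {2, 4}  B7 = {2, 7}
Tree: B1–B2, B2–B3, B3–B4, B4–B5, B5–B6, B6–B7
Each bag holds 2 vertices, so the decomposition has width 1, which upper-bounds the treewidth. G has an edge, so its treewidth is at least 1. Therefore the treewidth is 1.

1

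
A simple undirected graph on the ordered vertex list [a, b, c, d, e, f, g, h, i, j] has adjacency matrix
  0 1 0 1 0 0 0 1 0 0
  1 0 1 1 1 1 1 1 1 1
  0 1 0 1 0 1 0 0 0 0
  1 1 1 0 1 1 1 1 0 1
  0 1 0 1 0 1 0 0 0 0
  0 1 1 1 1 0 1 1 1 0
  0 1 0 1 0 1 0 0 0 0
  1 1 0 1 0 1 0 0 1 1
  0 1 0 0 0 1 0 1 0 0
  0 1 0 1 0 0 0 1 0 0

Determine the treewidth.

A width-3 tree decomposition is:
Bags: B1 = {b, d, f, h}  B2 = {b, d, h, j}  B3 = {b, d, e, f}  B4 = {b, c, d, f}  B5 = {b, d, f, g}  B6 = {a, b, d, h}  B7 = {b, f, h, i}
Tree: B1–B2, B1–B3, B1–B4, B3–B5, B1–B6, B1–B7
The largest bag has 4 vertices, giving width 3; this decomposition certifies tw(G) ≤ 3. On the other hand G contains the 4-clique {a, b, d, h}. A clique must lie in a single bag of any decomposition, so no decomposition can have width below 3. The upper and lower bounds meet at 3, so that is the treewidth.

3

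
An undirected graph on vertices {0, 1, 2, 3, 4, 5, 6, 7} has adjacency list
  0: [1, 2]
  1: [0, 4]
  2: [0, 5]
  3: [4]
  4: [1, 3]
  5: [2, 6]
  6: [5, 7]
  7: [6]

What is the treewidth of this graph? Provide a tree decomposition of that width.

Each bag holds 2 vertices, so the decomposition has width 1, which upper-bounds the treewidth. Since G has at least one edge (e.g. 7–6), it is not an edgeless graph, so tw(G) ≥ 1. The upper and lower bounds meet at 1, so that is the treewidth.

Treewidth 1.
One optimal decomposition is:
Bags: B1 = {6, 7}  B2 = {5, 6}  B3 = {2, 5}  B4 = {0, 2}  B5 = {0, 1}  B6 = {1, 4}  B7 = {3, 4}
Tree: B1–B2, B2–B3, B3–B4, B4–B5, B5–B6, B6–B7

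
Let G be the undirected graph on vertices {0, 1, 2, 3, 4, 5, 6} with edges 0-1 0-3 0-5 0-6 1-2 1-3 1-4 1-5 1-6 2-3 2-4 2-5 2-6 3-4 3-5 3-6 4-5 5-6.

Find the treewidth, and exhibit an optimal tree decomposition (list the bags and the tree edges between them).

Treewidth 4.
One such decomposition:
Bags: B1 = {1, 2, 3, 5, 6}  B2 = {1, 2, 3, 4, 5}  B3 = {0, 1, 3, 5, 6}
Tree: B1–B2, B1–B3

Every bag has size at most 5, so the width is 5 − 1 = 4 and tw(G) ≤ 4. For the lower bound, the 5 vertices {0, 1, 3, 5, 6} are pairwise adjacent, and any tree decomposition puts a clique entirely inside one bag — forcing width ≥ 4. Therefore the treewidth is 4.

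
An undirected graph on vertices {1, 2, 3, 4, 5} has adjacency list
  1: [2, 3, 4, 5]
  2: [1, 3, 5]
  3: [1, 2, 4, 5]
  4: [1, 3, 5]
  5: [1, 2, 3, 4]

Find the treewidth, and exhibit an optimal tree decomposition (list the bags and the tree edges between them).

Treewidth 3.
One optimal decomposition is:
Bags: B1 = {1, 3, 4, 5}  B2 = {1, 2, 3, 5}
Tree: B1–B2

Each bag holds 4 vertices, so the decomposition has width 3, which upper-bounds the treewidth. For the lower bound, the 4 vertices {1, 2, 3, 5} are pairwise adjacent, and any tree decomposition puts a clique entirely inside one bag — forcing width ≥ 3. The upper and lower bounds meet at 3, so that is the treewidth.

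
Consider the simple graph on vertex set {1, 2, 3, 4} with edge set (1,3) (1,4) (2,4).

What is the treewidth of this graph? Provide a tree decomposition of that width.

Each bag holds 2 vertices, so the decomposition has width 1, which upper-bounds the treewidth. Since G has at least one edge (e.g. 1–4), it is not an edgeless graph, so tw(G) ≥ 1. Therefore the treewidth is 1.

Treewidth 1.
Bags: B1 = {1, 4}  B2 = {2, 4}  B3 = {1, 3}
Tree: B1–B2, B1–B3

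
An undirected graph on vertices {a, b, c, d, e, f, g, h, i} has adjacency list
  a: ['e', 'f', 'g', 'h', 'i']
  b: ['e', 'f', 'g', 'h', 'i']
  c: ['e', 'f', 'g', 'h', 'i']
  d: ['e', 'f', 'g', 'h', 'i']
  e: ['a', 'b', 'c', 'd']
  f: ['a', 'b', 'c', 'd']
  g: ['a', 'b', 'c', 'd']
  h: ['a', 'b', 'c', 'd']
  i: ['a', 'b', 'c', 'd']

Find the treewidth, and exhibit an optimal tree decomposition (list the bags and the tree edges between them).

Treewidth 4.
Bags: B1 = {a, b, c, d, e}  B2 = {a, b, c, d, g}  B3 = {a, b, c, d, i}  B4 = {a, b, c, d, f}  B5 = {a, b, c, d, h}
Tree: B1–B2, B2–B3, B3–B4, B4–B5

Every bag has size at most 5, so the width is 5 − 1 = 4 and tw(G) ≤ 4. For the lower bound: the 5 vertex sets {c,e}, {d,g}, {a,i}, {b}, {f} are disjoint, each induces a connected subgraph, and every pair is joined by at least one edge of G. Contracting each set to a single vertex therefore yields K_{5} as a minor, and since treewidth is minor-monotone, tw(G) ≥ tw(K_{5}) = 4. The upper and lower bounds meet at 4, so that is the treewidth.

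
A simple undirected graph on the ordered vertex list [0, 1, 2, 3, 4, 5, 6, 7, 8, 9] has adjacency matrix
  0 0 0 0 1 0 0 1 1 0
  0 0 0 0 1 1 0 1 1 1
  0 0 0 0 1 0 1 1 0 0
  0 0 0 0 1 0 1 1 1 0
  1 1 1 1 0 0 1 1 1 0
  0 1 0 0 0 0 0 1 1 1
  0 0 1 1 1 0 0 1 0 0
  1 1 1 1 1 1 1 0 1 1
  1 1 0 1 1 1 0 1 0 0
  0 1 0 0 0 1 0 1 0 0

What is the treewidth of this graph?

A width-3 tree decomposition is:
Bags: B1 = {1, 4, 7, 8}  B2 = {3, 4, 7, 8}  B3 = {1, 5, 7, 8}  B4 = {3, 4, 6, 7}  B5 = {2, 4, 6, 7}  B6 = {1, 5, 7, 9}  B7 = {0, 4, 7, 8}
Tree: B1–B2, B1–B3, B2–B4, B4–B5, B3–B6, B1–B7
Every bag has size at most 4, so the width is 4 − 1 = 3 and tw(G) ≤ 3. Conversely, {1, 5, 7, 9} is a clique of size 4, and the vertices of any clique must share a bag in every tree decomposition; so some bag has ≥ 4 vertices and tw(G) ≥ 3. Therefore the treewidth is 3.

3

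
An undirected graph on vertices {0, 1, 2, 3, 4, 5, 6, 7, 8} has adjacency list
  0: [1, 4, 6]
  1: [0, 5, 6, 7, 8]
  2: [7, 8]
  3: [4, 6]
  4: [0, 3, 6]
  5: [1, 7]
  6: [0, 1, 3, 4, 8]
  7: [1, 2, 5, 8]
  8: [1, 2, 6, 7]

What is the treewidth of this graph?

2

A width-2 tree decomposition is:
Bags: B1 = {1, 6, 8}  B2 = {0, 1, 6}  B3 = {1, 7, 8}  B4 = {0, 4, 6}  B5 = {2, 7, 8}  B6 = {1, 5, 7}  B7 = {3, 4, 6}
Tree: B1–B2, B1–B3, B2–B4, B3–B5, B3–B6, B4–B7
Every bag has size at most 3, so the width is 3 − 1 = 2 and tw(G) ≤ 2. Conversely, {1, 5, 7} is a clique of size 3, and the vertices of any clique must share a bag in every tree decomposition; so some bag has ≥ 3 vertices and tw(G) ≥ 2. Combining the bounds, tw(G) = 2.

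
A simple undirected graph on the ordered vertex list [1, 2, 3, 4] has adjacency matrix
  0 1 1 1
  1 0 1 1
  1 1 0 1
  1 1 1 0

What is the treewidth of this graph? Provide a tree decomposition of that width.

A single bag containing all 4 vertices is trivially a valid decomposition of width 3. Conversely, {1, 2, 3, 4} is a clique of size 4, and the vertices of any clique must share a bag in every tree decomposition; so some bag has ≥ 4 vertices and tw(G) ≥ 3. Therefore the treewidth is 3.

Treewidth 3.
Bags: B1 = {1, 2, 3, 4}
Tree: (single bag)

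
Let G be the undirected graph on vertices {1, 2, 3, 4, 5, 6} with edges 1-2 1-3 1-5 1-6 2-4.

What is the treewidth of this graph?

1

A width-1 tree decomposition is:
Bags: B1 = {1, 5}  B2 = {1, 2}  B3 = {1, 6}  B4 = {1, 3}  B5 = {2, 4}
Tree: B1–B2, B1–B3, B1–B4, B2–B5
Each bag holds 2 vertices, so the decomposition has width 1, which upper-bounds the treewidth. G has an edge, so its treewidth is at least 1. Hence tw(G) = 1 exactly.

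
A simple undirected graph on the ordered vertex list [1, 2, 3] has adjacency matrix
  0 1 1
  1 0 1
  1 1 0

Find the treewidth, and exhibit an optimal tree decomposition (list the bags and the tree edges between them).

A single bag containing all 3 vertices is trivially a valid decomposition of width 2. For the lower bound, the 3 vertices {1, 2, 3} are pairwise adjacent, and any tree decomposition puts a clique entirely inside one bag — forcing width ≥ 2. The upper and lower bounds meet at 2, so that is the treewidth.

Treewidth 2.
One optimal decomposition is:
Bags: B1 = {1, 2, 3}
Tree: (single bag)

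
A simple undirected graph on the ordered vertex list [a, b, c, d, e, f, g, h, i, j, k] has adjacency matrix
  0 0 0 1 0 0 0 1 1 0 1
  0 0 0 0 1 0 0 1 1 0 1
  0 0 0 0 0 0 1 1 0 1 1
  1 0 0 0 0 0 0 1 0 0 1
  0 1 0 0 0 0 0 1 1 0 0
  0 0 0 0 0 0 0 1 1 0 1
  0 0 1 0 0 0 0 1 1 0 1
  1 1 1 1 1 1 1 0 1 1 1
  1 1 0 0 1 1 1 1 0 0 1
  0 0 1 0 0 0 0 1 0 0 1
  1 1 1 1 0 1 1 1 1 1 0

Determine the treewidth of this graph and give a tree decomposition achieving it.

Treewidth 3.
Bags: B1 = {f, h, i, k}  B2 = {b, h, i, k}  B3 = {b, e, h, i}  B4 = {g, h, i, k}  B5 = {a, h, i, k}  B6 = {c, g, h, k}  B7 = {c, h, j, k}  B8 = {a, d, h, k}
Tree: B1–B2, B2–B3, B1–B4, B2–B5, B4–B6, B6–B7, B5–B8

The largest bag has 4 vertices, giving width 3; this decomposition certifies tw(G) ≤ 3. Conversely, {b, e, h, i} is a clique of size 4, and the vertices of any clique must share a bag in every tree decomposition; so some bag has ≥ 4 vertices and tw(G) ≥ 3. Hence tw(G) = 3 exactly.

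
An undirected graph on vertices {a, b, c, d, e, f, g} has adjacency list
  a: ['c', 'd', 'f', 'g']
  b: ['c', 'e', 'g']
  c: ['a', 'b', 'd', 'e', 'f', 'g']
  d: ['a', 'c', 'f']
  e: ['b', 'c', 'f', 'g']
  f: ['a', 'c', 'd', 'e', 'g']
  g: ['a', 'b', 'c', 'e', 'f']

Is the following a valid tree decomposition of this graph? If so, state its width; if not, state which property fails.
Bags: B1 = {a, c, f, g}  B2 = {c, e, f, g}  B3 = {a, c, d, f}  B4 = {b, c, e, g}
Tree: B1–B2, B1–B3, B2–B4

Every vertex of G appears in some bag (union = {a, b, c, d, e, f, g}); every edge is covered by a bag; and for each vertex v the set of bags containing v is connected in the bag tree. The decomposition is therefore valid. The largest bag has 4 vertices, so the width is 3.

Yes; width 3.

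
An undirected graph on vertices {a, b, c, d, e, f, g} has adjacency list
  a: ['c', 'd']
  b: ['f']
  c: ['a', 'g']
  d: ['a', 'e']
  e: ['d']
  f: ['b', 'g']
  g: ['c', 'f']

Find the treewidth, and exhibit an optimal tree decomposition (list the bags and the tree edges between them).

Every bag has size at most 2, so the width is 2 − 1 = 1 and tw(G) ≤ 1. Since G has at least one edge (e.g. e–d), it is not an edgeless graph, so tw(G) ≥ 1. Hence tw(G) = 1 exactly.

Treewidth 1.
Bags: B1 = {d, e}  B2 = {a, d}  B3 = {a, c}  B4 = {c, g}  B5 = {f, g}  B6 = {b, f}
Tree: B1–B2, B2–B3, B3–B4, B4–B5, B5–B6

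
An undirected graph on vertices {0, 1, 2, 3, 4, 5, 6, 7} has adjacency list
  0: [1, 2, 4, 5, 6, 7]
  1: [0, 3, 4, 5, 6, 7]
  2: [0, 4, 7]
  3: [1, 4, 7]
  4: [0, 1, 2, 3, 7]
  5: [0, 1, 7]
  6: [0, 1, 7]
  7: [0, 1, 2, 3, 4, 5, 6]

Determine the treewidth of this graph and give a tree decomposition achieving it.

Each bag holds 4 vertices, so the decomposition has width 3, which upper-bounds the treewidth. For the lower bound, the 4 vertices {0, 1, 4, 7} are pairwise adjacent, and any tree decomposition puts a clique entirely inside one bag — forcing width ≥ 3. Combining the bounds, tw(G) = 3.

Treewidth 3.
Bags: B1 = {0, 1, 6, 7}  B2 = {0, 1, 4, 7}  B3 = {1, 3, 4, 7}  B4 = {0, 1, 5, 7}  B5 = {0, 2, 4, 7}
Tree: B1–B2, B2–B3, B2–B4, B2–B5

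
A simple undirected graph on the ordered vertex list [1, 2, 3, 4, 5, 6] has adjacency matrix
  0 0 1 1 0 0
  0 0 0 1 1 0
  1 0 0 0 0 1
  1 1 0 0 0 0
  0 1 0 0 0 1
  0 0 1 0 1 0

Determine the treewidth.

2

A width-2 tree decomposition is:
Bags: B1 = {1, 3, 4}  B2 = {2, 3, 4}  B3 = {2, 3, 5}  B4 = {3, 5, 6}
Tree: B1–B2, B2–B3, B3–B4
Each bag holds 3 vertices, so the decomposition has width 2, which upper-bounds the treewidth. The edges 3–1–4–2–5–6–3 form a cycle, so G is not a tree and its treewidth is at least 2. Hence tw(G) = 2 exactly.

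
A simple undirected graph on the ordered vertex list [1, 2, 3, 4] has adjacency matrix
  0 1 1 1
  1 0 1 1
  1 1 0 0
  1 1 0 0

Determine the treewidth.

2

A width-2 tree decomposition is:
Bags: B1 = {1, 2, 4}  B2 = {1, 2, 3}
Tree: B1–B2
Every bag has size at most 3, so the width is 3 − 1 = 2 and tw(G) ≤ 2. For the lower bound, the 3 vertices {1, 2, 3} are pairwise adjacent, and any tree decomposition puts a clique entirely inside one bag — forcing width ≥ 2. Combining the bounds, tw(G) = 2.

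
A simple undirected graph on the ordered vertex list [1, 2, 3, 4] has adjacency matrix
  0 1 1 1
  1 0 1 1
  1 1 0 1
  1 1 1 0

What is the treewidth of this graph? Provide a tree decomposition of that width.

Treewidth 3.
One optimal decomposition is:
Bags: B1 = {1, 2, 3, 4}
Tree: (single bag)

With just one bag of size 4, the width is 4 − 1 = 3, so tw(G) ≤ 3. For the lower bound, the 4 vertices {1, 2, 3, 4} are pairwise adjacent, and any tree decomposition puts a clique entirely inside one bag — forcing width ≥ 3. The upper and lower bounds meet at 3, so that is the treewidth.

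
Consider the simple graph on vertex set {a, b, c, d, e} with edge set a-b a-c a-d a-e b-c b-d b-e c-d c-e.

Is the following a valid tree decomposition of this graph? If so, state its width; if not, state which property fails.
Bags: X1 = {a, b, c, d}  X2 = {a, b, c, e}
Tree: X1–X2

Yes; width 3.

Every vertex of G appears in some bag (union = {a, b, c, d, e}); every edge is covered by a bag; and for each vertex v the set of bags containing v is connected in the bag tree. The decomposition is therefore valid. The largest bag has 4 vertices, so the width is 3.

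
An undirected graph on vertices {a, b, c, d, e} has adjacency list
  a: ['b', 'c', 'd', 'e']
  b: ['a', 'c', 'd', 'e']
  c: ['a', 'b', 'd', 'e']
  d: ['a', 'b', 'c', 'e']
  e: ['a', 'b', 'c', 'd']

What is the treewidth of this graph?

A width-4 tree decomposition is:
Bags: B1 = {a, b, c, d, e}
Tree: (single bag)
With just one bag of size 5, the width is 5 − 1 = 4, so tw(G) ≤ 4. Conversely, {a, b, c, d, e} is a clique of size 5, and the vertices of any clique must share a bag in every tree decomposition; so some bag has ≥ 5 vertices and tw(G) ≥ 4. Hence tw(G) = 4 exactly.

4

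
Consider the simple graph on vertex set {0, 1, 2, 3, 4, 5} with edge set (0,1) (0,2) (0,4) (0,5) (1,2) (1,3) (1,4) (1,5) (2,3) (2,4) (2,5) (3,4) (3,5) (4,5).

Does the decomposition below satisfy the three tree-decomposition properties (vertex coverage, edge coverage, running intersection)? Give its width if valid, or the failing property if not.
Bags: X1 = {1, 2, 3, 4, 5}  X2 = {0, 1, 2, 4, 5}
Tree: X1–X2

Checking the three conditions: (i) the bags cover all of {0, 1, 2, 3, 4, 5}; (ii) for each edge, some bag contains both endpoints; (iii) the bags containing any fixed vertex form a subtree. All hold, so the decomposition is valid with width 5 − 1 = 4.

Yes; width 4.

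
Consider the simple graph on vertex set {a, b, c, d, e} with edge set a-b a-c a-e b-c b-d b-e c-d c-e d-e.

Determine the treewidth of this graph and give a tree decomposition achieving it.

Treewidth 3.
Bags: B1 = {a, b, c, e}  B2 = {b, c, d, e}
Tree: B1–B2

Every bag has size at most 4, so the width is 4 − 1 = 3 and tw(G) ≤ 3. On the other hand G contains the 4-clique {b, c, d, e}. A clique must lie in a single bag of any decomposition, so no decomposition can have width below 3. Therefore the treewidth is 3.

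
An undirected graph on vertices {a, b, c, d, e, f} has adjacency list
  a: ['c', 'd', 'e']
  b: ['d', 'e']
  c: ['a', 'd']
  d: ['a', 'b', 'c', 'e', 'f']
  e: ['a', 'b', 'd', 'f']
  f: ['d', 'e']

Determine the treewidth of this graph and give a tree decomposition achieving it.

Treewidth 2.
One optimal decomposition is:
Bags: B1 = {a, d, e}  B2 = {d, e, f}  B3 = {a, c, d}  B4 = {b, d, e}
Tree: B1–B2, B1–B3, B2–B4

Each bag holds 3 vertices, so the decomposition has width 2, which upper-bounds the treewidth. For the lower bound, the 3 vertices {d, e, f} are pairwise adjacent, and any tree decomposition puts a clique entirely inside one bag — forcing width ≥ 2. The upper and lower bounds meet at 2, so that is the treewidth.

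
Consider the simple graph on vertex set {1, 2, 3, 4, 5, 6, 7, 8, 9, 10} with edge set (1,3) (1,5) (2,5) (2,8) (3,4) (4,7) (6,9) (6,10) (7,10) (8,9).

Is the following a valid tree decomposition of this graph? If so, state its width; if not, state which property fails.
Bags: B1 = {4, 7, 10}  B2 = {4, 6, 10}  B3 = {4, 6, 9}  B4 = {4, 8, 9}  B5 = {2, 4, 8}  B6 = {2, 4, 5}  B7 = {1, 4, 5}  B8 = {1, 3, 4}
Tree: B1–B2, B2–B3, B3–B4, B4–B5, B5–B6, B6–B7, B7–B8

Yes; width 2.

Checking the three conditions: (i) the bags cover all of {1, 2, 3, 4, 5, 6, 7, 8, 9, 10}; (ii) for each edge, some bag contains both endpoints; (iii) the bags containing any fixed vertex form a subtree. All hold, so the decomposition is valid with width 3 − 1 = 2.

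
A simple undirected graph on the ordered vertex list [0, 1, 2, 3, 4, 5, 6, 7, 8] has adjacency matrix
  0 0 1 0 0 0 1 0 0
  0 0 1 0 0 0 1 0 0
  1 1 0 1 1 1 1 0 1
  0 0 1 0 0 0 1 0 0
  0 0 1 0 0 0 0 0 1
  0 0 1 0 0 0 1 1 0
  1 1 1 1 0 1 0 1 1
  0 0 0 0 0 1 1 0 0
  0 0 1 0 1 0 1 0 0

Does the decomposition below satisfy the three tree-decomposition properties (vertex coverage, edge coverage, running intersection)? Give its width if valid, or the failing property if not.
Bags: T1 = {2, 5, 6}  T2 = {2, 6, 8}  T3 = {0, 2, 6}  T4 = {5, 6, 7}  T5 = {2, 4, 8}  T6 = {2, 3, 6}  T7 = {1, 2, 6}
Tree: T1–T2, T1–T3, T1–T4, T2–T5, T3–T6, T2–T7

Checking the three conditions: (i) the bags cover all of {0, 1, 2, 3, 4, 5, 6, 7, 8}; (ii) for each edge, some bag contains both endpoints; (iii) the bags containing any fixed vertex form a subtree. All hold, so the decomposition is valid with width 3 − 1 = 2.

Yes; width 2.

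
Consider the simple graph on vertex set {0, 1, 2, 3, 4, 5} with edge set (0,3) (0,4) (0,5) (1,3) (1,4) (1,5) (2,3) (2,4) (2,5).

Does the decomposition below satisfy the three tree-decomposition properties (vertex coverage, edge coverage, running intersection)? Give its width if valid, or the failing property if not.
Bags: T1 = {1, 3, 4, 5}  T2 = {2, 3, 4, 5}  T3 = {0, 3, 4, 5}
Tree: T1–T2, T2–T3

Yes; width 3.

Checking the three conditions: (i) the bags cover all of {0, 1, 2, 3, 4, 5}; (ii) for each edge, some bag contains both endpoints; (iii) the bags containing any fixed vertex form a subtree. All hold, so the decomposition is valid with width 4 − 1 = 3.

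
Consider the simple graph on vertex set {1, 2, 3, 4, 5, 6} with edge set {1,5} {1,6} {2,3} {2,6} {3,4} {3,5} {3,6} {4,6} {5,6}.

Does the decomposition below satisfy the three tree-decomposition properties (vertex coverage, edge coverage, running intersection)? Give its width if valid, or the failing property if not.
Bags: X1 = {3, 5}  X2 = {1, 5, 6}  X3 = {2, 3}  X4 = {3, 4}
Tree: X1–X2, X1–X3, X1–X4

No — edge (6,3) lies in no bag.

A tree decomposition must satisfy three properties: every vertex lies in some bag; for every edge, both endpoints lie together in some bag; and for every vertex, the bags containing it form a connected subtree. Here edge (6,3) lies in no bag, so the decomposition is invalid.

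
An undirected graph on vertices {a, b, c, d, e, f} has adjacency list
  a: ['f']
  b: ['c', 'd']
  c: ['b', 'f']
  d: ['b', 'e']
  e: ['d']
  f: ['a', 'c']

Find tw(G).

1

A width-1 tree decomposition is:
Bags: B1 = {a, f}  B2 = {c, f}  B3 = {b, c}  B4 = {b, d}  B5 = {d, e}
Tree: B1–B2, B2–B3, B3–B4, B4–B5
Each bag holds 2 vertices, so the decomposition has width 1, which upper-bounds the treewidth. Any graph with an edge has treewidth ≥ 1, and G has the edge a–f. Hence tw(G) = 1 exactly.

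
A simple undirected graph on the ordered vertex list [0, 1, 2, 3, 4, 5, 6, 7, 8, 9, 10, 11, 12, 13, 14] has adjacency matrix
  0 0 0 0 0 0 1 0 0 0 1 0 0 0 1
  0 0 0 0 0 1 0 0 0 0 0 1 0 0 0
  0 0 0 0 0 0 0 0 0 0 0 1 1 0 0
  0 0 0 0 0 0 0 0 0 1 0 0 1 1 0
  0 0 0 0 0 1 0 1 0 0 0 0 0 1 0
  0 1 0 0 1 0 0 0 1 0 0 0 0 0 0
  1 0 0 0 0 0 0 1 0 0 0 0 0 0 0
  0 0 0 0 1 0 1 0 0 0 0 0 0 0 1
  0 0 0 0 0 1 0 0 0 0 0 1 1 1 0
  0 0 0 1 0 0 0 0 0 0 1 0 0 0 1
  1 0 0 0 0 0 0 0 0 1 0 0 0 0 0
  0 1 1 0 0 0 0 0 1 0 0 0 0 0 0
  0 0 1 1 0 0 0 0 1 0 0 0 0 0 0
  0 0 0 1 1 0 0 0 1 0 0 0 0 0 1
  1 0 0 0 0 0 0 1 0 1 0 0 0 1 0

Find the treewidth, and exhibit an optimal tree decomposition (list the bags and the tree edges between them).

Every bag has size at most 4, so the width is 4 − 1 = 3 and tw(G) ≤ 3. For the lower bound: the 4 vertex sets {0,6,10}, {7}, {14}, {3,4,9,13} are disjoint, each induces a connected subgraph, and every pair is joined by at least one edge of G. Contracting each set to a single vertex therefore yields K_{4} as a minor, and since treewidth is minor-monotone, tw(G) ≥ tw(K_{4}) = 3. Combining the bounds, tw(G) = 3.

Treewidth 3.
One such decomposition:
Bags: B1 = {0, 6, 7, 10}  B2 = {0, 7, 10, 14}  B3 = {7, 9, 10, 14}  B4 = {4, 7, 9, 14}  B5 = {4, 9, 13, 14}  B6 = {3, 4, 9, 13}  B7 = {3, 4, 5, 13}  B8 = {3, 5, 8, 13}  B9 = {3, 5, 8, 12}  B10 = {1, 5, 8, 12}  B11 = {1, 8, 11, 12}  B12 = {1, 2, 11, 12}
Tree: B1–B2, B2–B3, B3–B4, B4–B5, B5–B6, B6–B7, B7–B8, B8–B9, B9–B10, B10–B11, B11–B12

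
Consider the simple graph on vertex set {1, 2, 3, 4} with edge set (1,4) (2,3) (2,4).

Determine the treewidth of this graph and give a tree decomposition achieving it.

The largest bag has 2 vertices, giving width 1; this decomposition certifies tw(G) ≤ 1. Any graph with an edge has treewidth ≥ 1, and G has the edge 3–2. Hence tw(G) = 1 exactly.

Treewidth 1.
One such decomposition:
Bags: B1 = {2, 3}  B2 = {2, 4}  B3 = {1, 4}
Tree: B1–B2, B2–B3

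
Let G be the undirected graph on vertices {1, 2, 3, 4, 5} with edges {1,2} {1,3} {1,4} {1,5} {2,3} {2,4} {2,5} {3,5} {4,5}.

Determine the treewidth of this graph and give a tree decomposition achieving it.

The largest bag has 4 vertices, giving width 3; this decomposition certifies tw(G) ≤ 3. For the lower bound, the 4 vertices {1, 2, 3, 5} are pairwise adjacent, and any tree decomposition puts a clique entirely inside one bag — forcing width ≥ 3. Therefore the treewidth is 3.

Treewidth 3.
Bags: B1 = {1, 2, 3, 5}  B2 = {1, 2, 4, 5}
Tree: B1–B2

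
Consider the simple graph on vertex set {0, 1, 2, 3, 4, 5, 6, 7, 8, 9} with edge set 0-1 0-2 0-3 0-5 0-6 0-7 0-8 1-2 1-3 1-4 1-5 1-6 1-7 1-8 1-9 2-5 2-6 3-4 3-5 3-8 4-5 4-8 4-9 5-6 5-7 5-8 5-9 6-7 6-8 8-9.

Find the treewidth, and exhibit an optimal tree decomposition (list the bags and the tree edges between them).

The largest bag has 5 vertices, giving width 4; this decomposition certifies tw(G) ≤ 4. Conversely, {0, 1, 3, 5, 8} is a clique of size 5, and the vertices of any clique must share a bag in every tree decomposition; so some bag has ≥ 5 vertices and tw(G) ≥ 4. Therefore the treewidth is 4.

Treewidth 4.
Bags: B1 = {0, 1, 5, 6, 8}  B2 = {0, 1, 3, 5, 8}  B3 = {1, 3, 4, 5, 8}  B4 = {1, 4, 5, 8, 9}  B5 = {0, 1, 5, 6, 7}  B6 = {0, 1, 2, 5, 6}
Tree: B1–B2, B2–B3, B3–B4, B1–B5, B1–B6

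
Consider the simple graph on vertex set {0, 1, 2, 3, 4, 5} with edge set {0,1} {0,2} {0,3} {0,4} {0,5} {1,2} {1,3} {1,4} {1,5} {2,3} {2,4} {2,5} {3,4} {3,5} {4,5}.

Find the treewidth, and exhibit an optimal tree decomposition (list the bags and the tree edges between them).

Treewidth 5.
One such decomposition:
Bags: B1 = {0, 1, 2, 3, 4, 5}
Tree: (single bag)

With just one bag of size 6, the width is 6 − 1 = 5, so tw(G) ≤ 5. On the other hand G contains the 6-clique {0, 1, 2, 3, 4, 5}. A clique must lie in a single bag of any decomposition, so no decomposition can have width below 5. Combining the bounds, tw(G) = 5.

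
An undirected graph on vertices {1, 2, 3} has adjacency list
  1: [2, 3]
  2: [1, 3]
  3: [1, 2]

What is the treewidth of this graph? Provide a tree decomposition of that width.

A single bag containing all 3 vertices is trivially a valid decomposition of width 2. For the lower bound, the 3 vertices {1, 2, 3} are pairwise adjacent, and any tree decomposition puts a clique entirely inside one bag — forcing width ≥ 2. The upper and lower bounds meet at 2, so that is the treewidth.

Treewidth 2.
One optimal decomposition is:
Bags: B1 = {1, 2, 3}
Tree: (single bag)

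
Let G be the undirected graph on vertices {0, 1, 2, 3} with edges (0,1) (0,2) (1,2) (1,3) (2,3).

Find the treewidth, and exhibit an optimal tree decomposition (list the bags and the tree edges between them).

Each bag holds 3 vertices, so the decomposition has width 2, which upper-bounds the treewidth. On the other hand G contains the 3-clique {0, 1, 2}. A clique must lie in a single bag of any decomposition, so no decomposition can have width below 2. The upper and lower bounds meet at 2, so that is the treewidth.

Treewidth 2.
One optimal decomposition is:
Bags: B1 = {1, 2, 3}  B2 = {0, 1, 2}
Tree: B1–B2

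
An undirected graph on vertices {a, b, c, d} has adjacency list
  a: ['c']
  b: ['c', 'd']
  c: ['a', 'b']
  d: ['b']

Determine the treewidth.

1

A width-1 tree decomposition is:
Bags: B1 = {b, d}  B2 = {b, c}  B3 = {a, c}
Tree: B1–B2, B2–B3
Every bag has size at most 2, so the width is 2 − 1 = 1 and tw(G) ≤ 1. Since G has at least one edge (e.g. d–b), it is not an edgeless graph, so tw(G) ≥ 1. Hence tw(G) = 1 exactly.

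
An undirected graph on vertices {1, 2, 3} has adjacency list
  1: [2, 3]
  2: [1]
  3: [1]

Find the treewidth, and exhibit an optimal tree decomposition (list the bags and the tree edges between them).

Every bag has size at most 2, so the width is 2 − 1 = 1 and tw(G) ≤ 1. Any graph with an edge has treewidth ≥ 1, and G has the edge 1–2. Therefore the treewidth is 1.

Treewidth 1.
One optimal decomposition is:
Bags: B1 = {1, 2}  B2 = {1, 3}
Tree: B1–B2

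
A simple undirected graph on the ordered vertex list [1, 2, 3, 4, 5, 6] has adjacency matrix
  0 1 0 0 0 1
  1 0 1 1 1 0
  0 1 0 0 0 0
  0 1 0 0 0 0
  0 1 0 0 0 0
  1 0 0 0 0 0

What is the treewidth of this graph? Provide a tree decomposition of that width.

Every bag has size at most 2, so the width is 2 − 1 = 1 and tw(G) ≤ 1. Any graph with an edge has treewidth ≥ 1, and G has the edge 2–1. Combining the bounds, tw(G) = 1.

Treewidth 1.
Bags: B1 = {1, 2}  B2 = {2, 3}  B3 = {2, 4}  B4 = {2, 5}  B5 = {1, 6}
Tree: B1–B2, B2–B3, B1–B4, B1–B5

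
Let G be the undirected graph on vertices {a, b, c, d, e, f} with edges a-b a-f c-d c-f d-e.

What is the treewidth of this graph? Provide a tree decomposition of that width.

Each bag holds 2 vertices, so the decomposition has width 1, which upper-bounds the treewidth. G has an edge, so its treewidth is at least 1. Therefore the treewidth is 1.

Treewidth 1.
Bags: B1 = {a, b}  B2 = {a, f}  B3 = {c, f}  B4 = {c, d}  B5 = {d, e}
Tree: B1–B2, B2–B3, B3–B4, B4–B5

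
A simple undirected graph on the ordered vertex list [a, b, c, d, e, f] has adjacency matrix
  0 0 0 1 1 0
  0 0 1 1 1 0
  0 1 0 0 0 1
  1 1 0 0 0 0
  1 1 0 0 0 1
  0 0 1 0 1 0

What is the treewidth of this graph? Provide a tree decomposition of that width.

Every bag has size at most 3, so the width is 3 − 1 = 2 and tw(G) ≤ 2. For the lower bound, G contains the cycle d–a–e–b–d, so G is not a forest; only forests have treewidth ≤ 1, hence tw(G) ≥ 2. The upper and lower bounds meet at 2, so that is the treewidth.

Treewidth 2.
One optimal decomposition is:
Bags: B1 = {a, b, d}  B2 = {a, b, e}  B3 = {b, c, e}  B4 = {c, e, f}
Tree: B1–B2, B2–B3, B3–B4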